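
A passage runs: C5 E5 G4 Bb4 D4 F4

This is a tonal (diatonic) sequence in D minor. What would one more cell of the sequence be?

A3 C4

Taking 2-note groups, the heads are C5, G4, D4: the pattern moves down a 4th.
From A3 the diatonic shape gives A3 C4.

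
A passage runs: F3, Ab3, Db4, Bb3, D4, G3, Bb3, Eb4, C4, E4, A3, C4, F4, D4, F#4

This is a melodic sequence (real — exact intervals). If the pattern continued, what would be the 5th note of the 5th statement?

The unit is 5 notes. Position-5 pitches of the 3 shown cells: D4, E4, F#4.
Extending up a 2nd: G#4 → A#4.

A#4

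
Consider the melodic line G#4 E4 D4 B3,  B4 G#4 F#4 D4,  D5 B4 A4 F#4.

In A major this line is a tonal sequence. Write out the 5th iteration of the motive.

A5 F#5 E5 C#5

The 4-note cells begin on G#4, B4, D5 — each up a 3rd from the last.
Continuing the starts: F#5 → A5.
So cell 5 is A5 F#5 E5 C#5.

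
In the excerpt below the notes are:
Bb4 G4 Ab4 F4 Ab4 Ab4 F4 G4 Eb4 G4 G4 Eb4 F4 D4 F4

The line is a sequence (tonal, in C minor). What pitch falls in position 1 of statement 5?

The unit is 5 notes. Position-1 pitches of the 3 shown cells: Bb4, Ab4, G4.
Carrying that down a 2nd forward: F4 → Eb4.

Eb4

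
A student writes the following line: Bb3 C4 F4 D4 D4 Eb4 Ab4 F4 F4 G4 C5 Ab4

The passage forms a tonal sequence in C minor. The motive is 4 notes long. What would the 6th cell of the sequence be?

Eb5 F5 Bb5 G5

With a 4-note motive the entries are Bb3, D4, F4, each up a 3rd from the previous.
Carrying on: Ab4 → C5 → Eb5.
So cell 6 is Eb5 F5 Bb5 G5.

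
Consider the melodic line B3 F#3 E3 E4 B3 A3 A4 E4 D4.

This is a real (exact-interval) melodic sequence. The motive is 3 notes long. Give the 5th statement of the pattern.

With a 3-note motive the entries are B3, E4, A4, each up a 4th from the previous.
Extending up a 4th: D5 → G5.
From G5 the exact shape gives G5 D5 C5.

G5 D5 C5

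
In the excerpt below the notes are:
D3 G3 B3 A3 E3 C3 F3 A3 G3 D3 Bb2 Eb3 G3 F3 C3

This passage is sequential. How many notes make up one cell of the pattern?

5

Try groups of 5 (3 cells in 15 notes):
D3 G3 B3 A3 E3 | C3 F3 A3 G3 D3 | Bb2 Eb3 G3 F3 C3
That's a consistent down a 2nd shift per cell, and no other grouping gives one.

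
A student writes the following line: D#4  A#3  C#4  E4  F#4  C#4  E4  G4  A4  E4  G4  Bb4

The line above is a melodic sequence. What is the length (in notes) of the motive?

12 notes total. Splitting into 3 groups of 4:
D#4 A#3 C#4 E4 | F#4 C#4 E4 G4 | A4 E4 G4 Bb4
Each cell is the previous one up a 3rd — so the unit is 4 notes.

4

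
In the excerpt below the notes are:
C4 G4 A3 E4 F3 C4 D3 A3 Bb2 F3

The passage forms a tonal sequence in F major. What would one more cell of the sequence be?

The 2-note cells begin on C4, A3, F3, D3, Bb2 — each down a 3rd from the last.
Statement 6 starts on G2 and keeps the same diatonic contour: G2 D3.

G2 D3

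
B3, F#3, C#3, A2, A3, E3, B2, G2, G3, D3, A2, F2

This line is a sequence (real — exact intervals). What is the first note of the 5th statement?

Eb3

Taking 4-note groups, the heads are B3, A3, G3: the pattern moves down a 2nd.
Extending the heads down a 2nd: F3 → Eb3.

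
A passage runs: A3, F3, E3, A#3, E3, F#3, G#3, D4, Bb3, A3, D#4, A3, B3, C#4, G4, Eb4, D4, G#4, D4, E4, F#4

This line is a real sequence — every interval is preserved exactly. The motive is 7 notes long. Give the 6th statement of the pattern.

Bb5 Gb5 F5 B5 F5 G5 A5

Unit = 7 notes; the statements start on A3, D4, G4, moving up a 4th each time.
Carrying on: C5 → F5 → Bb5.
So cell 6 is Bb5 Gb5 F5 B5 F5 G5 A5.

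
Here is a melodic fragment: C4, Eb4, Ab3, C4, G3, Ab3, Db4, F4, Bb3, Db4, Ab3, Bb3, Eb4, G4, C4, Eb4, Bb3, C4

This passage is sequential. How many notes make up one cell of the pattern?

6

18 notes total. Splitting into 3 groups of 6:
C4 Eb4 Ab3 C4 G3 Ab3 | Db4 F4 Bb3 Db4 Ab3 Bb3 | Eb4 G4 C4 Eb4 Bb3 C4
Each cell is the previous one up a 2nd — so the unit is 6 notes.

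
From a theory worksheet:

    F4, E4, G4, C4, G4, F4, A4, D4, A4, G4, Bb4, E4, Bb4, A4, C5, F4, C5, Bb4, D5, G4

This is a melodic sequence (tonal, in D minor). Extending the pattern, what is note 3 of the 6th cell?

E5

Grouping in 4s, the 3rd note of each cell is G4, A4, Bb4, C5, D5.
Each moves up a 2nd; the next is E5.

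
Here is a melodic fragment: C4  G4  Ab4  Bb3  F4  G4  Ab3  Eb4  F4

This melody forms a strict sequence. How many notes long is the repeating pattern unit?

3

There are 9 notes; a 3-note unit gives 3 cells:
C4 G4 Ab4 | Bb3 F4 G4 | Ab3 Eb4 F4
Every group is a transposition down a 2nd of the one before; no shorter unit works.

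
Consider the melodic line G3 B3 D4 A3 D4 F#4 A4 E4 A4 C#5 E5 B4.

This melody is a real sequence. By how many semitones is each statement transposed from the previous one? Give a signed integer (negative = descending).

Taking 4-note groups, the heads are G3, D4, A4: the pattern moves up a 5th.
G3→D4 is 62 − 55 = 7 semitones.

7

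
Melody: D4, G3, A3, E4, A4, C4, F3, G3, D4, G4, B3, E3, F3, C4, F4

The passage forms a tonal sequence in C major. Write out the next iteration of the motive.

With a 5-note motive the entries are D4, C4, B3, each down a 2nd from the previous.
Statement 4 starts on A3 and keeps the same diatonic contour: A3 D3 E3 B3 E4.

A3 D3 E3 B3 E4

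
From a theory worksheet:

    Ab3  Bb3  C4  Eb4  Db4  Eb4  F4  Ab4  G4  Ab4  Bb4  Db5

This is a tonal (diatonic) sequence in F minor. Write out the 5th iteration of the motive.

F5 G5 Ab5 C6

The 4-note cells begin on Ab3, Db4, G4 — each up a 4th from the last.
Carrying on: C5 → F5.
From F5 the diatonic shape gives F5 G5 Ab5 C6.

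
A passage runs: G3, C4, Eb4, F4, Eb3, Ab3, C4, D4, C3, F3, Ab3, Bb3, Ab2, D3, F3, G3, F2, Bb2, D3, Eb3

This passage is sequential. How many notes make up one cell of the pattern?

4

Try groups of 4 (5 cells in 20 notes):
G3 C4 Eb4 F4 | Eb3 Ab3 C4 D4 | C3 F3 Ab3 Bb3 | Ab2 D3 F3 G3 | F2 Bb2 D3 Eb3
Each cell is the previous one down a 3rd — so the unit is 4 notes.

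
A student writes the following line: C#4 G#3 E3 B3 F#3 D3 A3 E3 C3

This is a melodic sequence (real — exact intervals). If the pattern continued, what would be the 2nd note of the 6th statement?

Bb2

The unit is 3 notes. Position-2 pitches of the 3 shown cells: G#3, F#3, E3.
Extending down a 2nd: D3 → C3 → Bb2.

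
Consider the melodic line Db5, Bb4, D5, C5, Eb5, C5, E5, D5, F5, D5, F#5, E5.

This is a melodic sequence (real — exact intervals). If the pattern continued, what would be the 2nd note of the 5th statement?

With 4-note cells, note 2 of each statement runs Bb4, C5, D5.
Carrying that up a 2nd forward: E5 → F#5.

F#5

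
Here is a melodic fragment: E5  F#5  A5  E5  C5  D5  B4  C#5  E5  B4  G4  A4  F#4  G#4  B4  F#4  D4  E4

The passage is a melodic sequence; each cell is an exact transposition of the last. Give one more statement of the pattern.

With a 6-note motive the entries are E5, B4, F#4, each down a 4th from the previous.
Statement 4 starts on C#4 and keeps the same exact contour: C#4 D#4 F#4 C#4 A3 B3.

C#4 D#4 F#4 C#4 A3 B3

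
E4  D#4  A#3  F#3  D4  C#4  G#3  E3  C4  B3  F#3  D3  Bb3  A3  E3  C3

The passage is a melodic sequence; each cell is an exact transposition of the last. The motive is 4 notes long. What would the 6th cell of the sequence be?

Gb3 F3 C3 Ab2

Taking 4-note groups, the heads are E4, D4, C4, Bb3: the pattern moves down a 2nd.
Continuing the starts: Ab3 → Gb3.
From Gb3 the exact shape gives Gb3 F3 C3 Ab2.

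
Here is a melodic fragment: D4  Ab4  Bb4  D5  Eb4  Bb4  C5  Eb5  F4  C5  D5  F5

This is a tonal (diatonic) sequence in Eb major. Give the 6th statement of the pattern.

Bb4 F5 G5 Bb5

The 4-note cells begin on D4, Eb4, F4 — each up a 2nd from the last.
Carrying on: G4 → Ab4 → Bb4.
From Bb4 the diatonic shape gives Bb4 F5 G5 Bb5.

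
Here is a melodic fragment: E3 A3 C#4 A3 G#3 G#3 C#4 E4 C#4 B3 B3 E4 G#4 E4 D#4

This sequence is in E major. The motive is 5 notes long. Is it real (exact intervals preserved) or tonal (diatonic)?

Every note is diatonic to E major.
Cell 1 has +4 semitones from note 2 to 3, but cell 2 has +3 — the interval quality changes while the contour stays the same, which is the hallmark of a tonal sequence.

tonal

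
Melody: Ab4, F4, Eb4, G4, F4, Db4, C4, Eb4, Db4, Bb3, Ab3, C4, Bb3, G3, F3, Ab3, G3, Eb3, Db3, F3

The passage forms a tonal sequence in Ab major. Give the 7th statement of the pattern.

With a 4-note motive the entries are Ab4, F4, Db4, Bb3, G3, each down a 3rd from the previous.
Extending down a 3rd: Eb3 → C3.
From C3 the diatonic shape gives C3 Ab2 G2 Bb2.

C3 Ab2 G2 Bb2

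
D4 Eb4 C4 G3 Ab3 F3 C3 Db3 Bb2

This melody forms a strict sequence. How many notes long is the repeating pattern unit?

Try groups of 3 (3 cells in 9 notes):
D4 Eb4 C4 | G3 Ab3 F3 | C3 Db3 Bb2
That's a consistent down a 5th shift per cell, and no other grouping gives one.

3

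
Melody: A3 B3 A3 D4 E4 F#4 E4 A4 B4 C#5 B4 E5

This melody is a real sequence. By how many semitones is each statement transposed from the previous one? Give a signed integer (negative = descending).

7

The 4-note cells begin on A3, E4, B4 — each up a 5th from the last.
Counting half-steps from A3 to E4: 7.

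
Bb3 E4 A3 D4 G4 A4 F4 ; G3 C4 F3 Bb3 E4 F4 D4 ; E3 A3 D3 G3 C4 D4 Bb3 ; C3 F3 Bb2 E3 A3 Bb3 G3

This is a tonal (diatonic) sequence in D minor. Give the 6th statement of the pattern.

The 7-note cells begin on Bb3, G3, E3, C3 — each down a 3rd from the last.
Carrying on: A2 → F2.
From F2 the diatonic shape gives F2 Bb2 E2 A2 D3 E3 C3.

F2 Bb2 E2 A2 D3 E3 C3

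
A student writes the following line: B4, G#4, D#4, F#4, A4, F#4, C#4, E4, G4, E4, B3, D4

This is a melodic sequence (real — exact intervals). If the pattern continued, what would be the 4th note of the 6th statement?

With 4-note cells, note 4 of each statement runs F#4, E4, D4.
Each moves down a 2nd. Continuing: C4 → Bb3 → Ab3.

Ab3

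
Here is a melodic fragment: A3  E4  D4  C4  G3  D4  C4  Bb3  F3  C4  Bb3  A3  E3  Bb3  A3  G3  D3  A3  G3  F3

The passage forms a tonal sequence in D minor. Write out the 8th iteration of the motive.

A2 E3 D3 C3

Unit = 4 notes; the statements start on A3, G3, F3, E3, D3, moving down a 2nd each time.
Extending down a 2nd: C3 → Bb2 → A2.
From A2 the diatonic shape gives A2 E3 D3 C3.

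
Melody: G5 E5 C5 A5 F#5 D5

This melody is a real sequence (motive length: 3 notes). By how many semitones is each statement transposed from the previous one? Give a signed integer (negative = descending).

2

Taking 3-note groups, the heads are G5, A5: the pattern moves up a 2nd.
Counting half-steps from G5 to A5: 2.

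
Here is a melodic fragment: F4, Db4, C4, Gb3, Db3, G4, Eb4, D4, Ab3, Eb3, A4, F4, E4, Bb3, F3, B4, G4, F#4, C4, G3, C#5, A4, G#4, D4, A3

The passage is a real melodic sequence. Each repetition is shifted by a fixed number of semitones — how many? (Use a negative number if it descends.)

Taking 5-note groups, the heads are F4, G4, A4, B4, C#5: the pattern moves up a 2nd.
F4 to G4 spans +2 semitones.

2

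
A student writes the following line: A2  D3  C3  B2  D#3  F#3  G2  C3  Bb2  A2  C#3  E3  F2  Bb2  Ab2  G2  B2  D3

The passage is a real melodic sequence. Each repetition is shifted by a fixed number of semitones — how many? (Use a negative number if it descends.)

The 6-note cells begin on A2, G2, F2 — each down a 2nd from the last.
A2 to G2 spans -2 semitones.

-2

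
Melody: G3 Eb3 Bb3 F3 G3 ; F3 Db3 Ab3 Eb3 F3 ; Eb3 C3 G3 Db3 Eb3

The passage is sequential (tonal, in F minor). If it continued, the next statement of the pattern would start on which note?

Db3

With a 5-note motive the entries are G3, F3, Eb3, each down a 2nd from the previous.
The next head, down a 2nd from Eb3, is Db3.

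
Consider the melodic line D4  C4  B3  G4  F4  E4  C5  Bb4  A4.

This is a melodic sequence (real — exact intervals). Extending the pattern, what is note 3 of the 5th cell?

Grouping in 3s, the 3rd note of each cell is B3, E4, A4.
Extending up a 4th: D5 → G5.

G5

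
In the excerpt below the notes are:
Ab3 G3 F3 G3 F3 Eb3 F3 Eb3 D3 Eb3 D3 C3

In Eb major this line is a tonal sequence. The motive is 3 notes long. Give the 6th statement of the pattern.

C3 Bb2 Ab2

Unit = 3 notes; the statements start on Ab3, G3, F3, Eb3, moving down a 2nd each time.
Extending down a 2nd: D3 → C3.
Statement 6 starts on C3 and keeps the same diatonic contour: C3 Bb2 Ab2.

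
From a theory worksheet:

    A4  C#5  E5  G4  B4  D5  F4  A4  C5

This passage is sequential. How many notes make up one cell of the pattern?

3

Try groups of 3 (3 cells in 9 notes):
A4 C#5 E5 | G4 B4 D5 | F4 A4 C5
Each cell is the previous one down a 2nd — so the unit is 3 notes.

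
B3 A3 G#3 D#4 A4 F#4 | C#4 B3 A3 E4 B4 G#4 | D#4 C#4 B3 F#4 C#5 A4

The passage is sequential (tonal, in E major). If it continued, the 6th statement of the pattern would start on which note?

With a 6-note motive the entries are B3, C#4, D#4, each up a 2nd from the previous.
Extending the heads up a 2nd: E4 → F#4 → G#4.

G#4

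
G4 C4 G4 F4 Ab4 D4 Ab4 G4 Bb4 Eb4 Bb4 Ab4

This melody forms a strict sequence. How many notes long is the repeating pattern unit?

4

Try groups of 4 (3 cells in 12 notes):
G4 C4 G4 F4 | Ab4 D4 Ab4 G4 | Bb4 Eb4 Bb4 Ab4
Every group is a transposition up a 2nd of the one before; no shorter unit works.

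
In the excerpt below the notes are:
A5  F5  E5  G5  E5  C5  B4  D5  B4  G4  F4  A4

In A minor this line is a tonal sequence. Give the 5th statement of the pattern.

Taking 4-note groups, the heads are A5, E5, B4: the pattern moves down a 4th.
Carrying on: F4 → C4.
So cell 5 is C4 A3 G3 B3.

C4 A3 G3 B3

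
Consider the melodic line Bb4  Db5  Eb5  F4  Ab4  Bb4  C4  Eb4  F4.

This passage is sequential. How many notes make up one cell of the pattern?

3

9 notes total. Splitting into 3 groups of 3:
Bb4 Db5 Eb5 | F4 Ab4 Bb4 | C4 Eb4 F4
Each cell is the previous one down a 4th — so the unit is 3 notes.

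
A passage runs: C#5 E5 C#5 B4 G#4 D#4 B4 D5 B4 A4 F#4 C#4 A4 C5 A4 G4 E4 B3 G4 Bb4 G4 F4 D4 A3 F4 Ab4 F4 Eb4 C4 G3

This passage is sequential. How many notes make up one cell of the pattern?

6

Try groups of 6 (5 cells in 30 notes):
C#5 E5 C#5 B4 G#4 D#4 | B4 D5 B4 A4 F#4 C#4 | A4 C5 A4 G4 E4 B3 | G4 Bb4 G4 F4 D4 A3 | F4 Ab4 F4 Eb4 C4 G3
Every group is a transposition down a 2nd of the one before; no shorter unit works.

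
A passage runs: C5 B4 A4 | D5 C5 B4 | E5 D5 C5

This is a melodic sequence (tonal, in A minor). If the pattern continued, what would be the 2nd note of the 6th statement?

G5

The unit is 3 notes. Position-2 pitches of the 3 shown cells: B4, C5, D5.
Each moves up a 2nd. Continuing: E5 → F5 → G5.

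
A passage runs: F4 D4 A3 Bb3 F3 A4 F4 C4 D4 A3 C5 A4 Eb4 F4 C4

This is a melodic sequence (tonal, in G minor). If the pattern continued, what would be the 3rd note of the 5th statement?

Bb4

The unit is 5 notes. Position-3 pitches of the 3 shown cells: A3, C4, Eb4.
Carrying that up a 3rd forward: G4 → Bb4.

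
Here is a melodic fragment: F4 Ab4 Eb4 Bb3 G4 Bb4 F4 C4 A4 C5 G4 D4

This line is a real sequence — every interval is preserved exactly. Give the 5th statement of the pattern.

Taking 4-note groups, the heads are F4, G4, A4: the pattern moves up a 2nd.
Carrying on: B4 → C#5.
Statement 5 starts on C#5 and keeps the same exact contour: C#5 E5 B4 F#4.

C#5 E5 B4 F#4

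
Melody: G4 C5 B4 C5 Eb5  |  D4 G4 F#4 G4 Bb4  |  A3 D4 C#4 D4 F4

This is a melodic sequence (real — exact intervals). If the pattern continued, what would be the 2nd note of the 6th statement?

B2

Grouping in 5s, the 2nd note of each cell is C5, G4, D4.
Each moves down a 4th. Continuing: A3 → E3 → B2.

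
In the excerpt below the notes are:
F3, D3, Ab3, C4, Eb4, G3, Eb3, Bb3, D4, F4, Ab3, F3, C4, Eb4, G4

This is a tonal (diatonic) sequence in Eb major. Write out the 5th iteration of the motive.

The 5-note cells begin on F3, G3, Ab3 — each up a 2nd from the last.
Carrying on: Bb3 → C4.
From C4 the diatonic shape gives C4 Ab3 Eb4 G4 Bb4.

C4 Ab3 Eb4 G4 Bb4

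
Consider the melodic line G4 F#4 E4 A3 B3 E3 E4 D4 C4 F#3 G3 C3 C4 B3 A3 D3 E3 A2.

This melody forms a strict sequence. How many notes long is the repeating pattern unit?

6

18 notes total. Splitting into 3 groups of 6:
G4 F#4 E4 A3 B3 E3 | E4 D4 C4 F#3 G3 C3 | C4 B3 A3 D3 E3 A2
That's a consistent down a 3rd shift per cell, and no other grouping gives one.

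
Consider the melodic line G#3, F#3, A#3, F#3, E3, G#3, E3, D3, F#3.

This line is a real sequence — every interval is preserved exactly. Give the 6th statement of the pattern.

Bb2 Ab2 C3

Taking 3-note groups, the heads are G#3, F#3, E3: the pattern moves down a 2nd.
Extending down a 2nd: D3 → C3 → Bb2.
From Bb2 the exact shape gives Bb2 Ab2 C3.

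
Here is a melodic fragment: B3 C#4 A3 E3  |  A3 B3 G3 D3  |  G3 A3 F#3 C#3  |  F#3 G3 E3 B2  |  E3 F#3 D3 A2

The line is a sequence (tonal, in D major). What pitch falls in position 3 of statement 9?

With 4-note cells, note 3 of each statement runs A3, G3, F#3, E3, D3.
Each moves down a 2nd. Continuing: C#3 → B2 → A2 → G2.

G2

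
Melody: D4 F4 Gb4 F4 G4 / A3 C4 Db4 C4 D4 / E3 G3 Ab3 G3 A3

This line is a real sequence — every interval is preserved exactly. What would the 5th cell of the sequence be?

F#2 A2 Bb2 A2 B2

Unit = 5 notes; the statements start on D4, A3, E3, moving down a 4th each time.
Carrying on: B2 → F#2.
From F#2 the exact shape gives F#2 A2 Bb2 A2 B2.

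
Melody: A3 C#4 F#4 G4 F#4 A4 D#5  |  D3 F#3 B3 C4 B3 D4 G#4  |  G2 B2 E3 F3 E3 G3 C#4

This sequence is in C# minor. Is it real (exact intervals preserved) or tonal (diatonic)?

Each cell has the same semitone pattern (4, 5, 1, -1, 3, 6) — intervals are preserved exactly.
And G4 lies outside C# minor, so the sequence is real rather than tonal.

real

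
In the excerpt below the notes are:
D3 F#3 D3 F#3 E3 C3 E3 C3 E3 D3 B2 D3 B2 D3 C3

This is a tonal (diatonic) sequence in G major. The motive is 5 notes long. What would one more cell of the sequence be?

A2 C3 A2 C3 B2

The 5-note cells begin on D3, C3, B2 — each down a 2nd from the last.
Statement 4 starts on A2 and keeps the same diatonic contour: A2 C3 A2 C3 B2.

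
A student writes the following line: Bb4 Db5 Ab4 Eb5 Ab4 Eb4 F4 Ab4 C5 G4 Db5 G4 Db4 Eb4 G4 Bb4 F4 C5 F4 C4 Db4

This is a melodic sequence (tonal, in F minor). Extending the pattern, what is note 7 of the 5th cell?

The unit is 7 notes. Position-7 pitches of the 3 shown cells: F4, Eb4, Db4.
Carrying that down a 2nd forward: C4 → Bb3.

Bb3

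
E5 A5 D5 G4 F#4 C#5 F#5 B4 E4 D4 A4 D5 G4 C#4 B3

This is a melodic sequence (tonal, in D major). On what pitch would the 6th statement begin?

B3

With a 5-note motive the entries are E5, C#5, A4, each down a 3rd from the previous.
Extending the heads down a 3rd: F#4 → D4 → B3.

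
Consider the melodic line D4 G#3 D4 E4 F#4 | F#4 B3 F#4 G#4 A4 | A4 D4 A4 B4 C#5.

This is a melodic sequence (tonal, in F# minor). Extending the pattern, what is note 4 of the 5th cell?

The unit is 5 notes. Position-4 pitches of the 3 shown cells: E4, G#4, B4.
Extending up a 3rd: D5 → F#5.

F#5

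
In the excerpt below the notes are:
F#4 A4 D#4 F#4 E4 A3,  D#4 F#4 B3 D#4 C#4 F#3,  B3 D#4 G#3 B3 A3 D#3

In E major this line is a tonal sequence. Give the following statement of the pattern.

Unit = 6 notes; the statements start on F#4, D#4, B3, moving down a 3rd each time.
Statement 4 starts on G#3 and keeps the same diatonic contour: G#3 B3 E3 G#3 F#3 B2.

G#3 B3 E3 G#3 F#3 B2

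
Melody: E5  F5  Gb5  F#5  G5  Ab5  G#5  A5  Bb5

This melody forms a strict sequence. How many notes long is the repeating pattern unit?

There are 9 notes; a 3-note unit gives 3 cells:
E5 F5 Gb5 | F#5 G5 Ab5 | G#5 A5 Bb5
Every group is a transposition up a 2nd of the one before; no shorter unit works.

3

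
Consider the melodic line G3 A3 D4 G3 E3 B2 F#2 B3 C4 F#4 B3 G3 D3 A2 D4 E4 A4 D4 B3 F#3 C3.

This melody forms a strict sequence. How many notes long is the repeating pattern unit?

There are 21 notes; a 7-note unit gives 3 cells:
G3 A3 D4 G3 E3 B2 F#2 | B3 C4 F#4 B3 G3 D3 A2 | D4 E4 A4 D4 B3 F#3 C3
Every group is a transposition up a 3rd of the one before; no shorter unit works.

7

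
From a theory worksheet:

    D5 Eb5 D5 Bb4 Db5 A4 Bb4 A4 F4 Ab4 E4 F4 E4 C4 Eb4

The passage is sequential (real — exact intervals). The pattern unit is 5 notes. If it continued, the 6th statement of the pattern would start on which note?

C#3

Unit = 5 notes; the statements start on D5, A4, E4, moving down a 4th each time.
Extending the heads down a 4th: B3 → F#3 → C#3.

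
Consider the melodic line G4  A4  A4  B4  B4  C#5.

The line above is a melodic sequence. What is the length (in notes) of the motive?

6 notes total. Splitting into 3 groups of 2:
G4 A4 | A4 B4 | B4 C#5
That's a consistent up a 2nd shift per cell, and no other grouping gives one.

2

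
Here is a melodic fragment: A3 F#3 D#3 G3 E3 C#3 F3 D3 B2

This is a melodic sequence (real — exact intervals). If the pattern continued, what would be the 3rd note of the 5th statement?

The unit is 3 notes. Position-3 pitches of the 3 shown cells: D#3, C#3, B2.
Extending down a 2nd: A2 → G2.

G2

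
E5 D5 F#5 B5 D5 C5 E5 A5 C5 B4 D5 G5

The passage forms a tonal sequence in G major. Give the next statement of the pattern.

Unit = 4 notes; the statements start on E5, D5, C5, moving down a 2nd each time.
So cell 4 is B4 A4 C5 F#5.

B4 A4 C5 F#5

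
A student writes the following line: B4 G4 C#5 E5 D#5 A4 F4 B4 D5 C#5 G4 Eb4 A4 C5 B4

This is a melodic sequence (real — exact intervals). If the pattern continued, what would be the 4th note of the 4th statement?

Bb4

With 5-note cells, note 4 of each statement runs E5, D5, C5.
Each moves down a 2nd; the next is Bb4.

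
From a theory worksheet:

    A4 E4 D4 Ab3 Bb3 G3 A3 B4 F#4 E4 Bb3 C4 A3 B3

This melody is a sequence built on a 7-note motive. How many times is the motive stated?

2

14 notes in groups of 7 gives 14/7 = 2 statements.
Starts: A4, B4 — each up a 2nd.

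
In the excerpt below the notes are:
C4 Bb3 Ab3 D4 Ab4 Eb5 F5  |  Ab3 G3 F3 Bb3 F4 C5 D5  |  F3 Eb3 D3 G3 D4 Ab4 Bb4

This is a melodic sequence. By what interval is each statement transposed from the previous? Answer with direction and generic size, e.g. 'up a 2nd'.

down a 3rd

Unit = 7 notes; the statements start on C4, Ab3, F3, moving down a 3rd each time.
C4 to Ab3 is down a 3rd.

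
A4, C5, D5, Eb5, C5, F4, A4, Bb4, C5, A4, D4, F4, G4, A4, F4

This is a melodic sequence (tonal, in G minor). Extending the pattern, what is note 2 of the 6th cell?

G3

Grouping in 5s, the 2nd note of each cell is C5, A4, F4.
Carrying that down a 3rd forward: D4 → Bb3 → G3.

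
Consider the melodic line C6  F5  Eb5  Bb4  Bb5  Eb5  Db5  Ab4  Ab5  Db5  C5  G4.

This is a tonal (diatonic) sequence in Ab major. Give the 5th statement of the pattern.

The 4-note cells begin on C6, Bb5, Ab5 — each down a 2nd from the last.
Extending down a 2nd: G5 → F5.
From F5 the diatonic shape gives F5 Bb4 Ab4 Eb4.

F5 Bb4 Ab4 Eb4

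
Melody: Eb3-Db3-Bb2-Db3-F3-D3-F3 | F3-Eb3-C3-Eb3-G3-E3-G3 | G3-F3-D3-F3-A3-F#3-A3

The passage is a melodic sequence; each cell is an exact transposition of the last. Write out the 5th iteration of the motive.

With a 7-note motive the entries are Eb3, F3, G3, each up a 2nd from the previous.
Carrying on: A3 → B3.
From B3 the exact shape gives B3 A3 F#3 A3 C#4 A#3 C#4.

B3 A3 F#3 A3 C#4 A#3 C#4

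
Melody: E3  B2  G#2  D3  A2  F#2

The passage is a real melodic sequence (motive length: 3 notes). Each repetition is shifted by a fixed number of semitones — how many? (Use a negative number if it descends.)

-2

With a 3-note motive the entries are E3, D3, each down a 2nd from the previous.
E3 to D3 spans -2 semitones.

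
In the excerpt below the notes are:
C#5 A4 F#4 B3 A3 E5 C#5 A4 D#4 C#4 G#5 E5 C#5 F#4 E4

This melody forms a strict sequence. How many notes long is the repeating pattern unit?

15 notes total. Splitting into 3 groups of 5:
C#5 A4 F#4 B3 A3 | E5 C#5 A4 D#4 C#4 | G#5 E5 C#5 F#4 E4
Each cell is the previous one up a 3rd — so the unit is 5 notes.

5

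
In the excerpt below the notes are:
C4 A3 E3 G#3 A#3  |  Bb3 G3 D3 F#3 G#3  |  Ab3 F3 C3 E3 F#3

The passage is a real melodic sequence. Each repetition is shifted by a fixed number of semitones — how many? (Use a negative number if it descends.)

-2

The 5-note cells begin on C4, Bb3, Ab3 — each down a 2nd from the last.
C4 to Bb3 spans -2 semitones.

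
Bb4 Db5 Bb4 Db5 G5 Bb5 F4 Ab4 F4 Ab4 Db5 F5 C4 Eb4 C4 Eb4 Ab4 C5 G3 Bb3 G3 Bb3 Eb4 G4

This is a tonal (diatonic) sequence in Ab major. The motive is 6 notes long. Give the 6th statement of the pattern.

The 6-note cells begin on Bb4, F4, C4, G3 — each down a 4th from the last.
Continuing the starts: Db3 → Ab2.
From Ab2 the diatonic shape gives Ab2 C3 Ab2 C3 F3 Ab3.

Ab2 C3 Ab2 C3 F3 Ab3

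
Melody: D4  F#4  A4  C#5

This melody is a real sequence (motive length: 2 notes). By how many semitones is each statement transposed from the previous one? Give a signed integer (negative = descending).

7

With a 2-note motive the entries are D4, A4, each up a 5th from the previous.
D4 to A4 spans +7 semitones.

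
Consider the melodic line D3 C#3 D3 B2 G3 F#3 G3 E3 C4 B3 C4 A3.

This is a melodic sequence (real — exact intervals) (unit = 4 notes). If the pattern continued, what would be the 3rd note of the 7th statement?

Grouping in 4s, the 3rd note of each cell is D3, G3, C4.
Extending up a 4th: F4 → Bb4 → Eb5 → Ab5.

Ab5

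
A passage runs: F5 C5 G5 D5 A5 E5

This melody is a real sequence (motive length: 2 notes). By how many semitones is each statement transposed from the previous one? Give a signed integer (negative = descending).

2

Unit = 2 notes; the statements start on F5, G5, A5, moving up a 2nd each time.
Counting half-steps from F5 to G5: 2.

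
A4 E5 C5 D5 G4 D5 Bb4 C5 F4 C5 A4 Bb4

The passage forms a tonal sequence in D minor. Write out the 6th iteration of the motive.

C4 G4 E4 F4

The 4-note cells begin on A4, G4, F4 — each down a 2nd from the last.
Extending down a 2nd: E4 → D4 → C4.
Statement 6 starts on C4 and keeps the same diatonic contour: C4 G4 E4 F4.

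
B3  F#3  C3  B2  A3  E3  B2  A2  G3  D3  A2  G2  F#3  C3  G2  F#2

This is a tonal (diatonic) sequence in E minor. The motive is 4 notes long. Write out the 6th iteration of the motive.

D3 A2 E2 D2

With a 4-note motive the entries are B3, A3, G3, F#3, each down a 2nd from the previous.
Carrying on: E3 → D3.
So cell 6 is D3 A2 E2 D2.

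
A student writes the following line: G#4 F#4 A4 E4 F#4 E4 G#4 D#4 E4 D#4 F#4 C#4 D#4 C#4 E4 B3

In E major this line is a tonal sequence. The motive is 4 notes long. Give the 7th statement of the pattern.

The 4-note cells begin on G#4, F#4, E4, D#4 — each down a 2nd from the last.
Continuing the starts: C#4 → B3 → A3.
From A3 the diatonic shape gives A3 G#3 B3 F#3.

A3 G#3 B3 F#3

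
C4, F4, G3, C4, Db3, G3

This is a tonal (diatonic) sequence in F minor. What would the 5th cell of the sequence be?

Eb2 Ab2

Unit = 2 notes; the statements start on C4, G3, Db3, moving down a 4th each time.
Continuing the starts: Ab2 → Eb2.
From Eb2 the diatonic shape gives Eb2 Ab2.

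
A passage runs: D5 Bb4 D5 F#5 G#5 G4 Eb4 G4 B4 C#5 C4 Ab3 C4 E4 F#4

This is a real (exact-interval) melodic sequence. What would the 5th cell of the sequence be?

Unit = 5 notes; the statements start on D5, G4, C4, moving down a 5th each time.
Carrying on: F3 → Bb2.
Statement 5 starts on Bb2 and keeps the same exact contour: Bb2 Gb2 Bb2 D3 E3.

Bb2 Gb2 Bb2 D3 E3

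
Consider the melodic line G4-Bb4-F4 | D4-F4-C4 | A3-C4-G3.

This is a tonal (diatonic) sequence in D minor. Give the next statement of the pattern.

With a 3-note motive the entries are G4, D4, A3, each down a 4th from the previous.
From E3 the diatonic shape gives E3 G3 D3.

E3 G3 D3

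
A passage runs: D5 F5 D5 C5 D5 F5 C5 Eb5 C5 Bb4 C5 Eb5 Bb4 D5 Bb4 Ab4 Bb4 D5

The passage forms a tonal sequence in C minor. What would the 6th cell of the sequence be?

With a 6-note motive the entries are D5, C5, Bb4, each down a 2nd from the previous.
Continuing the starts: Ab4 → G4 → F4.
So cell 6 is F4 Ab4 F4 Eb4 F4 Ab4.

F4 Ab4 F4 Eb4 F4 Ab4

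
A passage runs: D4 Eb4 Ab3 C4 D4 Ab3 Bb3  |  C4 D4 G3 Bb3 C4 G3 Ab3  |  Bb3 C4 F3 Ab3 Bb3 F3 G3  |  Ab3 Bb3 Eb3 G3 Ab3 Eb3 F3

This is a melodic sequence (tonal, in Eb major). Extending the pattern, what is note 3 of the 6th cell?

C3

Grouping in 7s, the 3rd note of each cell is Ab3, G3, F3, Eb3.
Carrying that down a 2nd forward: D3 → C3.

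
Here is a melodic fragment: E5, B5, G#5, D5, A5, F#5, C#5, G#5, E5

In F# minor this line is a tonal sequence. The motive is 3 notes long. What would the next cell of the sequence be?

B4 F#5 D5

With a 3-note motive the entries are E5, D5, C#5, each down a 2nd from the previous.
So cell 4 is B4 F#5 D5.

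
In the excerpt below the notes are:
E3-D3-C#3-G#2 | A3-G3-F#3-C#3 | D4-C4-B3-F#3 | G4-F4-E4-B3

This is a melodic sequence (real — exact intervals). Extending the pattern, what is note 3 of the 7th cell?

With 4-note cells, note 3 of each statement runs C#3, F#3, B3, E4.
Extending up a 4th: A4 → D5 → G5.

G5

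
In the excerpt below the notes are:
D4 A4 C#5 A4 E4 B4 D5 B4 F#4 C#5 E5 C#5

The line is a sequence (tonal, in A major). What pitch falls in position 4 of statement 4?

With 4-note cells, note 4 of each statement runs A4, B4, C#5.
Each moves up a 2nd; the next is D5.

D5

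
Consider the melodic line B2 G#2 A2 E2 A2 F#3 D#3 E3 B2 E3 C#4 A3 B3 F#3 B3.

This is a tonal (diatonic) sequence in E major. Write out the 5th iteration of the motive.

D#5 B4 C#5 G#4 C#5

Taking 5-note groups, the heads are B2, F#3, C#4: the pattern moves up a 5th.
Carrying on: G#4 → D#5.
So cell 5 is D#5 B4 C#5 G#4 C#5.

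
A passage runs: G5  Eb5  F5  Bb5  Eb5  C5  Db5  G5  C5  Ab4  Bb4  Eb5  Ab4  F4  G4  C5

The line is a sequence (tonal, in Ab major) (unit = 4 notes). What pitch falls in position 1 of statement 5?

F4

Grouping in 4s, the 1st note of each cell is G5, Eb5, C5, Ab4.
One more down a 3rd gives F4.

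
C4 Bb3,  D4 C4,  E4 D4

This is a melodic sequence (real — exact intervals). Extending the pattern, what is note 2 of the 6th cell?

G#4

The unit is 2 notes. Position-2 pitches of the 3 shown cells: Bb3, C4, D4.
Carrying that up a 2nd forward: E4 → F#4 → G#4.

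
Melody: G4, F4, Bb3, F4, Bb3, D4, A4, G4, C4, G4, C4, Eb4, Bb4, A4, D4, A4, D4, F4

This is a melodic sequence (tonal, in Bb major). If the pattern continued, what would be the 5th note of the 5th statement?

F4

The unit is 6 notes. Position-5 pitches of the 3 shown cells: Bb3, C4, D4.
Each moves up a 2nd. Continuing: Eb4 → F4.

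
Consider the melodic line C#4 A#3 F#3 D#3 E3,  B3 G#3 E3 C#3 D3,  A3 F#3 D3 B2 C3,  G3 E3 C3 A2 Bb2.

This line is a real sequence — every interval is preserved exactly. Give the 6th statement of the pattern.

Taking 5-note groups, the heads are C#4, B3, A3, G3: the pattern moves down a 2nd.
Carrying on: F3 → Eb3.
Statement 6 starts on Eb3 and keeps the same exact contour: Eb3 C3 Ab2 F2 Gb2.

Eb3 C3 Ab2 F2 Gb2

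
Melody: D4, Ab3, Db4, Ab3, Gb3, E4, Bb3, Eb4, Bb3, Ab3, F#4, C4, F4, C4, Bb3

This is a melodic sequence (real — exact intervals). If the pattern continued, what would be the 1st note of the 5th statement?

A#4

The unit is 5 notes. Position-1 pitches of the 3 shown cells: D4, E4, F#4.
Each moves up a 2nd. Continuing: G#4 → A#4.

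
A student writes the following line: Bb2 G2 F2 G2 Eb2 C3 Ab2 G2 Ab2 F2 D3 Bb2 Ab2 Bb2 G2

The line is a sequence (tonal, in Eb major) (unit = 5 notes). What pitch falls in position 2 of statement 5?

D3

Grouping in 5s, the 2nd note of each cell is G2, Ab2, Bb2.
Extending up a 2nd: C3 → D3.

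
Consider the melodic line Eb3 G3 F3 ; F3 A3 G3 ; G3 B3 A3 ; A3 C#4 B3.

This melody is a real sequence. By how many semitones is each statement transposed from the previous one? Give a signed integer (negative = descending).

With a 3-note motive the entries are Eb3, F3, G3, A3, each up a 2nd from the previous.
Eb3 to F3 spans +2 semitones.

2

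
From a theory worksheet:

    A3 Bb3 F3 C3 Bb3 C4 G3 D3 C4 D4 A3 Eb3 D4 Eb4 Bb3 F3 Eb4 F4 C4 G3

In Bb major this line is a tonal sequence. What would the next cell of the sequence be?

F4 G4 D4 A3

Taking 4-note groups, the heads are A3, Bb3, C4, D4, Eb4: the pattern moves up a 2nd.
From F4 the diatonic shape gives F4 G4 D4 A3.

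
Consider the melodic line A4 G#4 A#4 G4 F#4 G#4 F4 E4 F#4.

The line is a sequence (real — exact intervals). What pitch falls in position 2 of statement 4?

D4

With 3-note cells, note 2 of each statement runs G#4, F#4, E4.
From E4, down a 2nd gives D4.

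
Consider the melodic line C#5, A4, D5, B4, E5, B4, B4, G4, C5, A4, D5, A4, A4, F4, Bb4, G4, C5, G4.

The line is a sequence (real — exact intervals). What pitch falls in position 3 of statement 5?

With 6-note cells, note 3 of each statement runs D5, C5, Bb4.
Carrying that down a 2nd forward: Ab4 → Gb4.

Gb4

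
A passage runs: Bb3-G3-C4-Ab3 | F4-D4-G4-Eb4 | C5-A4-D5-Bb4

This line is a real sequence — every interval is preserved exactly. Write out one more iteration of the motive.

Taking 4-note groups, the heads are Bb3, F4, C5: the pattern moves up a 5th.
So cell 4 is G5 E5 A5 F5.

G5 E5 A5 F5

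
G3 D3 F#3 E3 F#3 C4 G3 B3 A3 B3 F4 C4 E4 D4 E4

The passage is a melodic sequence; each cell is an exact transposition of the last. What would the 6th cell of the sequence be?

Ab5 Eb5 G5 F5 G5

Taking 5-note groups, the heads are G3, C4, F4: the pattern moves up a 4th.
Continuing the starts: Bb4 → Eb5 → Ab5.
From Ab5 the exact shape gives Ab5 Eb5 G5 F5 G5.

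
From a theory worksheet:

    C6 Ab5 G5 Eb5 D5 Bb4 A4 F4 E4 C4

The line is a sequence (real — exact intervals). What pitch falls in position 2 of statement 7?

D3

Grouping in 2s, the 2nd note of each cell is Ab5, Eb5, Bb4, F4, C4.
Carrying that down a 4th forward: G3 → D3.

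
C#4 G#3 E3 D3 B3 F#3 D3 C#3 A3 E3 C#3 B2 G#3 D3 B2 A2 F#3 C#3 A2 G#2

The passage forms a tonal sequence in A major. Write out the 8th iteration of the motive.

Taking 4-note groups, the heads are C#4, B3, A3, G#3, F#3: the pattern moves down a 2nd.
Carrying on: E3 → D3 → C#3.
So cell 8 is C#3 G#2 E2 D2.

C#3 G#2 E2 D2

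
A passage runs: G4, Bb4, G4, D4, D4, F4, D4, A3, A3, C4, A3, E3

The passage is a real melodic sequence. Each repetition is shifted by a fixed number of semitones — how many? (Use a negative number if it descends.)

-5

With a 4-note motive the entries are G4, D4, A3, each down a 4th from the previous.
G4 to D4 spans -5 semitones.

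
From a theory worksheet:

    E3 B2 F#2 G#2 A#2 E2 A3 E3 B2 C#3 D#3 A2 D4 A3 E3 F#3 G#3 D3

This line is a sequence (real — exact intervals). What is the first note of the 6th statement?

F5

Unit = 6 notes; the statements start on E3, A3, D4, moving up a 4th each time.
Extending the heads up a 4th: G4 → C5 → F5.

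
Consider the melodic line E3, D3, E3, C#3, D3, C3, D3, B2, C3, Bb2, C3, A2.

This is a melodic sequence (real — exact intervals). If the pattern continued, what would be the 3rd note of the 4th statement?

With 4-note cells, note 3 of each statement runs E3, D3, C3.
From C3, down a 2nd gives Bb2.

Bb2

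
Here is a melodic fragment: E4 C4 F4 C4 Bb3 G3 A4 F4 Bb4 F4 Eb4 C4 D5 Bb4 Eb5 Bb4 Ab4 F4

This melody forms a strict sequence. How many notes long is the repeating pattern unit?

6

There are 18 notes; a 6-note unit gives 3 cells:
E4 C4 F4 C4 Bb3 G3 | A4 F4 Bb4 F4 Eb4 C4 | D5 Bb4 Eb5 Bb4 Ab4 F4
That's a consistent up a 4th shift per cell, and no other grouping gives one.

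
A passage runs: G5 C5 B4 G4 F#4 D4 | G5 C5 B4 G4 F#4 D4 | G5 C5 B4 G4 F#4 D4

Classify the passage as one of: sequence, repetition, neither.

repetition

Each 6-note cell is identical (G5 C5 B4 G4 F#4 D4), restated at the same pitch.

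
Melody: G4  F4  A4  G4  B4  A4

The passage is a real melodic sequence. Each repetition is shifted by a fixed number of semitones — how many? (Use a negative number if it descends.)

Taking 2-note groups, the heads are G4, A4, B4: the pattern moves up a 2nd.
Counting half-steps from G4 to A4: 2.

2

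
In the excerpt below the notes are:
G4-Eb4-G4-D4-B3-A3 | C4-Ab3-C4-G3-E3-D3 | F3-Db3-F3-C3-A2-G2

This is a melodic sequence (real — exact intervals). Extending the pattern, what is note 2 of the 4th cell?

Grouping in 6s, the 2nd note of each cell is Eb4, Ab3, Db3.
Each moves down a 5th; the next is Gb2.

Gb2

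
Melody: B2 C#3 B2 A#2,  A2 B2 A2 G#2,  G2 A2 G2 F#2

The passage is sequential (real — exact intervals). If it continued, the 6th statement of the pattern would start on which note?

Db2

The 4-note cells begin on B2, A2, G2 — each down a 2nd from the last.
Continuing: F2 → Eb2 → Db2. Statement 6 starts on Db2.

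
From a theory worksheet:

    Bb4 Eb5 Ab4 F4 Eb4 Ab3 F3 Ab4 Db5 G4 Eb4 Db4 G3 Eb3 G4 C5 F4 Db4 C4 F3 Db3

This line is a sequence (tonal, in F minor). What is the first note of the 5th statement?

With a 7-note motive the entries are Bb4, Ab4, G4, each down a 2nd from the previous.
Continuing: F4 → Eb4. Statement 5 starts on Eb4.

Eb4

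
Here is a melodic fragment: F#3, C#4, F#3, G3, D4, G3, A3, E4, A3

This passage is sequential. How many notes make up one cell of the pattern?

Try groups of 3 (3 cells in 9 notes):
F#3 C#4 F#3 | G3 D4 G3 | A3 E4 A3
Each cell is the previous one up a 2nd — so the unit is 3 notes.

3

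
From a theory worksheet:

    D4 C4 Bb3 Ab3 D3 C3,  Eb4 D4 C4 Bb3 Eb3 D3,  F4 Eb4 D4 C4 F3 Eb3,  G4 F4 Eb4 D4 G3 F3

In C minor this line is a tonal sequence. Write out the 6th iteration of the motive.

Bb4 Ab4 G4 F4 Bb3 Ab3

With a 6-note motive the entries are D4, Eb4, F4, G4, each up a 2nd from the previous.
Continuing the starts: Ab4 → Bb4.
From Bb4 the diatonic shape gives Bb4 Ab4 G4 F4 Bb3 Ab3.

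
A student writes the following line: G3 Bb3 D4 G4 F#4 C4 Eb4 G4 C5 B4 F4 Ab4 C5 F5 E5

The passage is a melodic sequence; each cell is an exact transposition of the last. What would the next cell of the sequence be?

With a 5-note motive the entries are G3, C4, F4, each up a 4th from the previous.
Statement 4 starts on Bb4 and keeps the same exact contour: Bb4 Db5 F5 Bb5 A5.

Bb4 Db5 F5 Bb5 A5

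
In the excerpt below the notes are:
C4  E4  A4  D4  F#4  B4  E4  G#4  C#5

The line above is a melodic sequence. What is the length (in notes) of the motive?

There are 9 notes; a 3-note unit gives 3 cells:
C4 E4 A4 | D4 F#4 B4 | E4 G#4 C#5
Each cell is the previous one up a 2nd — so the unit is 3 notes.

3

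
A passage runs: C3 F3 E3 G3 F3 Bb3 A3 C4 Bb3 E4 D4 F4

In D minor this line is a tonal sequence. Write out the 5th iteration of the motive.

Taking 4-note groups, the heads are C3, F3, Bb3: the pattern moves up a 4th.
Extending up a 4th: E4 → A4.
Statement 5 starts on A4 and keeps the same diatonic contour: A4 D5 C5 E5.

A4 D5 C5 E5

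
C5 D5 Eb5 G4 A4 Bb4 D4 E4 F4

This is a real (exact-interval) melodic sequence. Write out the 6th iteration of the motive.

Taking 3-note groups, the heads are C5, G4, D4: the pattern moves down a 4th.
Continuing the starts: A3 → E3 → B2.
Statement 6 starts on B2 and keeps the same exact contour: B2 C#3 D3.

B2 C#3 D3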